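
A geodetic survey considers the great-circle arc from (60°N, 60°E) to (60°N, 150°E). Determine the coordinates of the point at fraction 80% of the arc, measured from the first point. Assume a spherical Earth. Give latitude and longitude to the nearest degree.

Convert each endpoint to a unit vector on the sphere (x = cos φ cos λ, y = cos φ sin λ, z = sin φ).
The central angle between the endpoints is δ = arccos(p₁·p₂) ≈ 0.723 rad (41.4°).
Interpolate at f = 0.80 with slerp weights a = sin((1−f)δ)/sin δ ≈ 0.218, b = sin(fδ)/sin δ ≈ 0.826.
p = a·p₁ + b·p₂ ≈ (-0.303, 0.301, 0.904); φ = arcsin(p_z) ≈ 64.71°, λ = atan2(p_y, p_x) ≈ 135.23°.

≈ (65°N, 135°E)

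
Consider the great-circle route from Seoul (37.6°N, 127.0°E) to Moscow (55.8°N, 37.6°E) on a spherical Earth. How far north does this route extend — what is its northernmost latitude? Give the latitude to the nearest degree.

≈ 59°N

The great circle lies in the plane with unit normal n̂ = (p₁ × p₂)/|p₁ × p₂|.
Here n̂_z ≈ -0.517; the vertex latitude is φ_max = arccos|n̂_z| ≈ 58.8°.
Check via Clairaut: cos φ_max = |cos φ₁| · sin C = cos(37.6°)·sin(40.8°) ≈ 0.517, again giving ≈ 58.8°.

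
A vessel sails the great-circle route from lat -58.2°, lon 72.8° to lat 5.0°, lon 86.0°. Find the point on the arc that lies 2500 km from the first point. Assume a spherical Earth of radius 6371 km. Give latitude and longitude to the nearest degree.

≈ lat -36°, lon 80°

Convert each endpoint to a unit vector on the sphere (x = cos φ cos λ, y = cos φ sin λ, z = sin φ).
The central angle between the endpoints is δ = arccos(p₁·p₂) ≈ 1.119 rad (64.1°). The total great-circle distance is δ·R ≈ 1.119 × 6371 ≈ 7126 km, so the target fraction is f = 2500/7126 ≈ 0.351.
Interpolate at f ≈ 0.351 with slerp weights a = sin((1−f)δ)/sin δ ≈ 0.738, b = sin(fδ)/sin δ ≈ 0.425.
p = a·p₁ + b·p₂ ≈ (0.145, 0.794, -0.590); φ = arcsin(p_z) ≈ -36.18°, λ = atan2(p_y, p_x) ≈ 79.68°.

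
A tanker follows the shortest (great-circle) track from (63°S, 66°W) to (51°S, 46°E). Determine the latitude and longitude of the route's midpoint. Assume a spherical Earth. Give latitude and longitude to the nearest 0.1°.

Write both endpoints as unit vectors p₁, p₂ with components (cos φ cos λ, cos φ sin λ, sin φ).
The central angle between the endpoints is δ = arccos(p₁·p₂) ≈ 0.945 rad (54.2°).
Interpolate at f = 1/2 with slerp weights a = sin((1−f)δ)/sin δ ≈ 0.562, b = sin(fδ)/sin δ ≈ 0.562.
p = a·p₁ + b·p₂ ≈ (0.349, 0.021, -0.937); φ = arcsin(p_z) ≈ -69.52°, λ = atan2(p_y, p_x) ≈ 3.49°.

≈ (69.5°S, 3.5°E)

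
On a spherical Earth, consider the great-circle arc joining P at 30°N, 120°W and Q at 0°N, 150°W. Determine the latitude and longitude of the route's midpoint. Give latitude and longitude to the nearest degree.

From cos δ = sin φ₁ sin φ₂ + cos φ₁ cos φ₂ cos Δλ, the central angle is δ ≈ 0.723 rad (41.4°).
Interpolate at f = 1/2 with slerp weights a = sin((1−f)δ)/sin δ ≈ 0.535, b = sin(fδ)/sin δ ≈ 0.535.
p = a·p₁ + b·p₂ ≈ (-0.694, -0.668, 0.267); φ = arcsin(p_z) ≈ 15.50°, λ = atan2(p_y, p_x) ≈ -136.10°.

≈ 16°N, 136°W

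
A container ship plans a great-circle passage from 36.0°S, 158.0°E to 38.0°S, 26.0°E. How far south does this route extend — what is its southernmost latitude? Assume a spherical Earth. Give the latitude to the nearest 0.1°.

The great circle lies in the plane with unit normal n̂ = (p₁ × p₂)/|p₁ × p₂|.
Here n̂_z ≈ -0.475; the vertex latitude is φ_max = arccos|n̂_z| ≈ 61.7°.

≈ 61.7°S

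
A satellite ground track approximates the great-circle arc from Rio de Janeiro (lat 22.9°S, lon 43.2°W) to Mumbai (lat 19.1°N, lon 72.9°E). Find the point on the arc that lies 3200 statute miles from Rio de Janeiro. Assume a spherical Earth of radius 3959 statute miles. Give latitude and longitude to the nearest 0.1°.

≈ lat 9.2°S, lon 3.1°E

Convert each endpoint to a unit vector on the sphere (x = cos φ cos λ, y = cos φ sin λ, z = sin φ).
The central angle between the endpoints is δ = arccos(p₁·p₂) ≈ 2.106 rad (120.7°). The total great-circle distance is δ·R ≈ 2.106 × 3959 ≈ 8339 mi, so the target fraction is f = 3200/8339 ≈ 0.384.
Interpolate at f ≈ 0.384 with slerp weights a = sin((1−f)δ)/sin δ ≈ 1.120, b = sin(fδ)/sin δ ≈ 0.841.
p = a·p₁ + b·p₂ ≈ (0.986, 0.053, -0.161); φ = arcsin(p_z) ≈ -9.24°, λ = atan2(p_y, p_x) ≈ 3.09°.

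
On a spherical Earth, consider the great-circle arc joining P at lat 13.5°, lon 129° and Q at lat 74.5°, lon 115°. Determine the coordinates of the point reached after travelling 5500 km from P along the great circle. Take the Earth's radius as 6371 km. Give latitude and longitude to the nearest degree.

≈ lat 63°, lon 122°

Write both endpoints as unit vectors p₁, p₂ with components (cos φ cos λ, cos φ sin λ, sin φ).
The central angle between the endpoints is δ = arccos(p₁·p₂) ≈ 1.073 rad (61.5°). The total great-circle distance is δ·R ≈ 1.073 × 6371 ≈ 6839 km, so the target fraction is f = 5500/6839 ≈ 0.804.
Interpolate at f ≈ 0.804 with slerp weights a = sin((1−f)δ)/sin δ ≈ 0.237, b = sin(fδ)/sin δ ≈ 0.865.
p = a·p₁ + b·p₂ ≈ (-0.243, 0.389, 0.889); φ = arcsin(p_z) ≈ 62.71°, λ = atan2(p_y, p_x) ≈ 122.00°.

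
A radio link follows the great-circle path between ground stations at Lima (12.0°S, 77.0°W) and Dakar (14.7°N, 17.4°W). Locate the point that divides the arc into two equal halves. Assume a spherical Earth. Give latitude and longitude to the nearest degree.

From cos δ = sin φ₁ sin φ₂ + cos φ₁ cos φ₂ cos Δλ, the central angle is δ ≈ 1.131 rad (64.8°).
Interpolate at f = 1/2 with slerp weights a = sin((1−f)δ)/sin δ ≈ 0.592, b = sin(fδ)/sin δ ≈ 0.592.
p = a·p₁ + b·p₂ ≈ (0.677, -0.736, 0.027); φ = arcsin(p_z) ≈ 1.56°, λ = atan2(p_y, p_x) ≈ -47.38°.

≈ (2°N, 47°W)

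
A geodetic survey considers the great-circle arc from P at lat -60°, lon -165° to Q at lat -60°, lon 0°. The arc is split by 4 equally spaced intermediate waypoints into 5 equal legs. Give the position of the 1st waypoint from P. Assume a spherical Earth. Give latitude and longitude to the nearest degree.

≈ lat -72°, lon -159°

From cos δ = sin φ₁ sin φ₂ + cos φ₁ cos φ₂ cos Δλ, the central angle is δ ≈ 1.037 rad (59.4°).
Interpolate at f = 1/5 with slerp weights a = sin((1−f)δ)/sin δ ≈ 0.857, b = sin(fδ)/sin δ ≈ 0.239.
p = a·p₁ + b·p₂ ≈ (-0.294, -0.111, -0.949); φ = arcsin(p_z) ≈ -71.67°, λ = atan2(p_y, p_x) ≈ -159.35°.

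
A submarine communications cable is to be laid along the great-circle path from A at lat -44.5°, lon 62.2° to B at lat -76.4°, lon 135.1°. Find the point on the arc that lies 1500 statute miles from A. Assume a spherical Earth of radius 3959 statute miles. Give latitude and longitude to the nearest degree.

From cos δ = sin φ₁ sin φ₂ + cos φ₁ cos φ₂ cos Δλ, the central angle is δ ≈ 0.752 rad (43.1°). The total great-circle distance is δ·R ≈ 0.752 × 3959 ≈ 2976 mi, so the target fraction is f = 1500/2976 ≈ 0.504.
Interpolate at f ≈ 0.504 with slerp weights a = sin((1−f)δ)/sin δ ≈ 0.533, b = sin(fδ)/sin δ ≈ 0.542.
p = a·p₁ + b·p₂ ≈ (0.087, 0.426, -0.900); φ = arcsin(p_z) ≈ -64.20°, λ = atan2(p_y, p_x) ≈ 78.44°.

≈ lat -64°, lon 78°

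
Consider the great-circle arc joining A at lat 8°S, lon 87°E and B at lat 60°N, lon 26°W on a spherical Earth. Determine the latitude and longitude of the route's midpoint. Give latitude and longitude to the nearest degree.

≈ lat 38°N, lon 57°E

Write both endpoints as unit vectors p₁, p₂ with components (cos φ cos λ, cos φ sin λ, sin φ).
The central angle between the endpoints is δ = arccos(p₁·p₂) ≈ 1.890 rad (108.3°).
Interpolate at f = 1/2 with slerp weights a = sin((1−f)δ)/sin δ ≈ 0.854, b = sin(fδ)/sin δ ≈ 0.854.
p = a·p₁ + b·p₂ ≈ (0.428, 0.657, 0.621); φ = arcsin(p_z) ≈ 38.36°, λ = atan2(p_y, p_x) ≈ 56.93°.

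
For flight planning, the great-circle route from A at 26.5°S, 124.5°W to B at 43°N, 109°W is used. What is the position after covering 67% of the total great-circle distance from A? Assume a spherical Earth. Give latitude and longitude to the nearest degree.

From cos δ = sin φ₁ sin φ₂ + cos φ₁ cos φ₂ cos Δλ, the central angle is δ ≈ 1.238 rad (70.9°).
Interpolate at f = 0.67 with slerp weights a = sin((1−f)δ)/sin δ ≈ 0.420, b = sin(fδ)/sin δ ≈ 0.780.
p = a·p₁ + b·p₂ ≈ (-0.399, -0.850, 0.345); φ = arcsin(p_z) ≈ 20.16°, λ = atan2(p_y, p_x) ≈ -115.15°.

≈ 20°N, 115°W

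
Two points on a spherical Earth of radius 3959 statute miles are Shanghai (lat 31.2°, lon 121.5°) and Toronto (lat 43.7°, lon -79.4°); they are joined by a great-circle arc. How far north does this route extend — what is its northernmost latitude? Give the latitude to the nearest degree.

≈ 77°

The great circle lies in the plane with unit normal n̂ = (p₁ × p₂)/|p₁ × p₂|.
Here n̂_z ≈ +0.226; the vertex latitude is φ_max = arccos|n̂_z| ≈ 76.9°.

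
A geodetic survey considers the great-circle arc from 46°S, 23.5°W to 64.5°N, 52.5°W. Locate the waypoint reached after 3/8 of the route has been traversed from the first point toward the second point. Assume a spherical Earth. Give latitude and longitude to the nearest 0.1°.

≈ 4.4°S, 32.3°W

From cos δ = sin φ₁ sin φ₂ + cos φ₁ cos φ₂ cos Δλ, the central angle is δ ≈ 1.969 rad (112.8°).
Interpolate at f = 3/8 with slerp weights a = sin((1−f)δ)/sin δ ≈ 1.023, b = sin(fδ)/sin δ ≈ 0.730.
p = a·p₁ + b·p₂ ≈ (0.843, -0.533, -0.077); φ = arcsin(p_z) ≈ -4.39°, λ = atan2(p_y, p_x) ≈ -32.29°.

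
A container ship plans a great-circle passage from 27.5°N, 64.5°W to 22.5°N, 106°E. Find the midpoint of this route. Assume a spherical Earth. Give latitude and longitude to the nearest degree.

Convert each endpoint to a unit vector on the sphere (x = cos φ cos λ, y = cos φ sin λ, z = sin φ).
The central angle between the endpoints is δ = arccos(p₁·p₂) ≈ 2.254 rad (129.2°).
Interpolate at f = 1/2 with slerp weights a = sin((1−f)δ)/sin δ ≈ 1.165, b = sin(fδ)/sin δ ≈ 1.165.
p = a·p₁ + b·p₂ ≈ (0.148, 0.102, 0.984); φ = arcsin(p_z) ≈ 79.64°, λ = atan2(p_y, p_x) ≈ 34.52°.

≈ 80°N, 35°E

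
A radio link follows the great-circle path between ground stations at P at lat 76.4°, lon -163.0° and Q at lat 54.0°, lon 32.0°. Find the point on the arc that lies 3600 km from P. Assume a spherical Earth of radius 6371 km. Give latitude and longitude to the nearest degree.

The haversine formula gives a central angle δ ≈ 0.859 rad (49.2°) between the endpoints. The total great-circle distance is δ·R ≈ 0.859 × 6371 ≈ 5476 km, so the target fraction is f = 3600/5476 ≈ 0.657.
Interpolate at f ≈ 0.657 with slerp weights a = sin((1−f)δ)/sin δ ≈ 0.383, b = sin(fδ)/sin δ ≈ 0.707.
p = a·p₁ + b·p₂ ≈ (0.266, 0.194, 0.944); φ = arcsin(p_z) ≈ 70.77°, λ = atan2(p_y, p_x) ≈ 36.06°.

≈ lat 71°, lon 36°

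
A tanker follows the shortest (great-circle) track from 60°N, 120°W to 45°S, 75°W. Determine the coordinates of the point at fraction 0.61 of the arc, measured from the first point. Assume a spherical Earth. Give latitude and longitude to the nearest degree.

Convert each endpoint to a unit vector on the sphere (x = cos φ cos λ, y = cos φ sin λ, z = sin φ).
The central angle between the endpoints is δ = arccos(p₁·p₂) ≈ 1.942 rad (111.2°).
Interpolate at f = 0.61 with slerp weights a = sin((1−f)δ)/sin δ ≈ 0.737, b = sin(fδ)/sin δ ≈ 0.994.
p = a·p₁ + b·p₂ ≈ (-0.002, -0.998, -0.064); φ = arcsin(p_z) ≈ -3.70°, λ = atan2(p_y, p_x) ≈ -90.14°.

≈ 4°S, 90°W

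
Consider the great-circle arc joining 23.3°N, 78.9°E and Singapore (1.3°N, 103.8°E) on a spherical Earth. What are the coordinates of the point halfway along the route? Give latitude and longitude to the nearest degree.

Write both endpoints as unit vectors p₁, p₂ with components (cos φ cos λ, cos φ sin λ, sin φ).
The central angle between the endpoints is δ = arccos(p₁·p₂) ≈ 0.570 rad (32.7°).
Interpolate at f = 1/2 with slerp weights a = sin((1−f)δ)/sin δ ≈ 0.521, b = sin(fδ)/sin δ ≈ 0.521.
p = a·p₁ + b·p₂ ≈ (-0.032, 0.975, 0.218); φ = arcsin(p_z) ≈ 12.59°, λ = atan2(p_y, p_x) ≈ 91.89°.

≈ 13°N, 92°E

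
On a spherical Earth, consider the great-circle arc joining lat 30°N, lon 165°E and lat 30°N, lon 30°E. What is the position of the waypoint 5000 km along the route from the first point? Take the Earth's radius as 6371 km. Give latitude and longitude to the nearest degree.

≈ lat 56°N, lon 112°E

From cos δ = sin φ₁ sin φ₂ + cos φ₁ cos φ₂ cos Δλ, the central angle is δ ≈ 1.855 rad (106.3°). The total great-circle distance is δ·R ≈ 1.855 × 6371 ≈ 11818 km, so the target fraction is f = 5000/11818 ≈ 0.423.
Interpolate at f ≈ 0.423 with slerp weights a = sin((1−f)δ)/sin δ ≈ 0.914, b = sin(fδ)/sin δ ≈ 0.736.
p = a·p₁ + b·p₂ ≈ (-0.212, 0.524, 0.825); φ = arcsin(p_z) ≈ 55.59°, λ = atan2(p_y, p_x) ≈ 112.07°.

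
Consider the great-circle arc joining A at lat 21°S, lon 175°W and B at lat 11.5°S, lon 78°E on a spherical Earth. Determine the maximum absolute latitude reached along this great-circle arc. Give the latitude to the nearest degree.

The great circle lies in the plane with unit normal n̂ = (p₁ × p₂)/|p₁ × p₂|.
Here n̂_z ≈ -0.892; the vertex latitude is φ_max = arccos|n̂_z| ≈ 26.9°.

≈ 27°S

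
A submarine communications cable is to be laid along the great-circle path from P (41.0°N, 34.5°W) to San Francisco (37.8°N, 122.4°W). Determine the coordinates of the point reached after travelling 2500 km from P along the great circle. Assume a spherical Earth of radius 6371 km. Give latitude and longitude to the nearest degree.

≈ (48°N, 65°W)

From cos δ = sin φ₁ sin φ₂ + cos φ₁ cos φ₂ cos Δλ, the central angle is δ ≈ 1.133 rad (64.9°). The total great-circle distance is δ·R ≈ 1.133 × 6371 ≈ 7218 km, so the target fraction is f = 2500/7218 ≈ 0.346.
Interpolate at f ≈ 0.346 with slerp weights a = sin((1−f)δ)/sin δ ≈ 0.745, b = sin(fδ)/sin δ ≈ 0.422.
p = a·p₁ + b·p₂ ≈ (0.285, -0.600, 0.748); φ = arcsin(p_z) ≈ 48.38°, λ = atan2(p_y, p_x) ≈ -64.63°.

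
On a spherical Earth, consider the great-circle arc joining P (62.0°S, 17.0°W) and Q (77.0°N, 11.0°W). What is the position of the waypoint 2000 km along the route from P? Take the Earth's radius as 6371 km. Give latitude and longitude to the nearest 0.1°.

≈ (44.0°S, 16.1°W)

Write both endpoints as unit vectors p₁, p₂ with components (cos φ cos λ, cos φ sin λ, sin φ).
The central angle between the endpoints is δ = arccos(p₁·p₂) ≈ 2.427 rad (139.1°). The total great-circle distance is δ·R ≈ 2.427 × 6371 ≈ 15462 km, so the target fraction is f = 2000/15462 ≈ 0.129.
Interpolate at f ≈ 0.129 with slerp weights a = sin((1−f)δ)/sin δ ≈ 1.307, b = sin(fδ)/sin δ ≈ 0.471.
p = a·p₁ + b·p₂ ≈ (0.691, -0.200, -0.695); φ = arcsin(p_z) ≈ -44.02°, λ = atan2(p_y, p_x) ≈ -16.12°.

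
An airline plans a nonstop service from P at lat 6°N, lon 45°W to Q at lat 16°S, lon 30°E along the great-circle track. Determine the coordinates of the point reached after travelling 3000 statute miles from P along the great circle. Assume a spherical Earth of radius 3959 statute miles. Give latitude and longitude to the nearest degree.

Write both endpoints as unit vectors p₁, p₂ with components (cos φ cos λ, cos φ sin λ, sin φ).
The central angle between the endpoints is δ = arccos(p₁·p₂) ≈ 1.350 rad (77.4°). The total great-circle distance is δ·R ≈ 1.350 × 3959 ≈ 5346 mi, so the target fraction is f = 3000/5346 ≈ 0.561.
Interpolate at f ≈ 0.561 with slerp weights a = sin((1−f)δ)/sin δ ≈ 0.572, b = sin(fδ)/sin δ ≈ 0.704.
p = a·p₁ + b·p₂ ≈ (0.989, -0.064, -0.134); φ = arcsin(p_z) ≈ -7.72°, λ = atan2(p_y, p_x) ≈ -3.70°.

≈ lat 8°S, lon 4°W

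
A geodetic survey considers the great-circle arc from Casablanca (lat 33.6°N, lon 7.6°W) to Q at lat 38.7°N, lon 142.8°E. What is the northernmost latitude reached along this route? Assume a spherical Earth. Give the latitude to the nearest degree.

≈ 71°N

The great circle lies in the plane with unit normal n̂ = (p₁ × p₂)/|p₁ × p₂|.
Here n̂_z ≈ +0.329; the vertex latitude is φ_max = arccos|n̂_z| ≈ 70.8°.
Check via Clairaut: cos φ_max = |cos φ₁| · sin C = cos(33.6°)·sin(23.3°) ≈ 0.329, again giving ≈ 70.8°.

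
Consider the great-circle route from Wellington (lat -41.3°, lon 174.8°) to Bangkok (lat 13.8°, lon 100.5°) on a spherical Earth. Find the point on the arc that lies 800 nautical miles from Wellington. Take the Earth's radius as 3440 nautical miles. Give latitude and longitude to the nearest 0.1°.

Convert each endpoint to a unit vector on the sphere (x = cos φ cos λ, y = cos φ sin λ, z = sin φ).
The central angle between the endpoints is δ = arccos(p₁·p₂) ≈ 1.531 rad (87.7°). The total great-circle distance is δ·R ≈ 1.531 × 3440 ≈ 5266 nmi, so the target fraction is f = 800/5266 ≈ 0.152.
Interpolate at f ≈ 0.152 with slerp weights a = sin((1−f)δ)/sin δ ≈ 0.964, b = sin(fδ)/sin δ ≈ 0.231.
p = a·p₁ + b·p₂ ≈ (-0.762, 0.286, -0.581); φ = arcsin(p_z) ≈ -35.53°, λ = atan2(p_y, p_x) ≈ 159.43°.

≈ lat -35.5°, lon 159.4°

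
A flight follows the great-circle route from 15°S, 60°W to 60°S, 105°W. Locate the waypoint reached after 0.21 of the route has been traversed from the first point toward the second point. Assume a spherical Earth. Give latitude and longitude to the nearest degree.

Write both endpoints as unit vectors p₁, p₂ with components (cos φ cos λ, cos φ sin λ, sin φ).
The central angle between the endpoints is δ = arccos(p₁·p₂) ≈ 0.970 rad (55.6°).
Interpolate at f = 0.21 with slerp weights a = sin((1−f)δ)/sin δ ≈ 0.841, b = sin(fδ)/sin δ ≈ 0.245.
p = a·p₁ + b·p₂ ≈ (0.374, -0.822, -0.430); φ = arcsin(p_z) ≈ -25.46°, λ = atan2(p_y, p_x) ≈ -65.51°.

≈ 25°S, 66°W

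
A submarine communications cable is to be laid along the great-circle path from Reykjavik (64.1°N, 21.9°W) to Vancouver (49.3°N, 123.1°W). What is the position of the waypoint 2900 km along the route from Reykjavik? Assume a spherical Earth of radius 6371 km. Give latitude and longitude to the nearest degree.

From cos δ = sin φ₁ sin φ₂ + cos φ₁ cos φ₂ cos Δλ, the central angle is δ ≈ 0.894 rad (51.2°). The total great-circle distance is δ·R ≈ 0.894 × 6371 ≈ 5693 km, so the target fraction is f = 2900/5693 ≈ 0.509.
Interpolate at f ≈ 0.509 with slerp weights a = sin((1−f)δ)/sin δ ≈ 0.545, b = sin(fδ)/sin δ ≈ 0.564.
p = a·p₁ + b·p₂ ≈ (0.020, -0.397, 0.918); φ = arcsin(p_z) ≈ 66.58°, λ = atan2(p_y, p_x) ≈ -87.14°.

≈ 67°N, 87°W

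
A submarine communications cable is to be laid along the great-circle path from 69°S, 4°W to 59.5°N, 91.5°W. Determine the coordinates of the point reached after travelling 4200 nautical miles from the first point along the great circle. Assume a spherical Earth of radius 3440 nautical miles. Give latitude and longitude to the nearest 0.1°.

≈ 7.9°S, 56.7°W

Convert each endpoint to a unit vector on the sphere (x = cos φ cos λ, y = cos φ sin λ, z = sin φ).
The central angle between the endpoints is δ = arccos(p₁·p₂) ≈ 2.492 rad (142.8°). The total great-circle distance is δ·R ≈ 2.492 × 3440 ≈ 8573 nmi, so the target fraction is f = 4200/8573 ≈ 0.490.
Interpolate at f ≈ 0.490 with slerp weights a = sin((1−f)δ)/sin δ ≈ 1.580, b = sin(fδ)/sin δ ≈ 1.554.
p = a·p₁ + b·p₂ ≈ (0.544, -0.828, -0.137); φ = arcsin(p_z) ≈ -7.85°, λ = atan2(p_y, p_x) ≈ -56.67°.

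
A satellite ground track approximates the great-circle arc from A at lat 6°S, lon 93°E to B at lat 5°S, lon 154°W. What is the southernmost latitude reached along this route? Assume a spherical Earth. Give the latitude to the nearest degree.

The great circle lies in the plane with unit normal n̂ = (p₁ × p₂)/|p₁ × p₂|.
Here n̂_z ≈ +0.985; the vertex latitude is φ_max = arccos|n̂_z| ≈ 9.9°.
Check via Clairaut: cos φ_max = |cos φ₁| · sin C = cos(6.0°)·sin(97.9°) ≈ 0.985, again giving ≈ 9.9°.

≈ 10°S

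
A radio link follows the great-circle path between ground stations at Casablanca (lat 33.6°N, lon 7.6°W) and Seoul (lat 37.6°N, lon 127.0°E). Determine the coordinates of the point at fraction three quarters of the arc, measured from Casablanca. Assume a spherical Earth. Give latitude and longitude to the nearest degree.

Write both endpoints as unit vectors p₁, p₂ with components (cos φ cos λ, cos φ sin λ, sin φ).
The central angle between the endpoints is δ = arccos(p₁·p₂) ≈ 1.697 rad (97.2°).
Interpolate at f = 3/4 with slerp weights a = sin((1−f)δ)/sin δ ≈ 0.415, b = sin(fδ)/sin δ ≈ 0.964.
p = a·p₁ + b·p₂ ≈ (-0.117, 0.564, 0.817); φ = arcsin(p_z) ≈ 54.83°, λ = atan2(p_y, p_x) ≈ 101.71°.

≈ lat 55°N, lon 102°E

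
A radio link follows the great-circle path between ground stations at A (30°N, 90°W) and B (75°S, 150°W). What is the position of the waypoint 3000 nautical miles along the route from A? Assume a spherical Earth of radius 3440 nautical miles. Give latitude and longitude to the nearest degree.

Convert each endpoint to a unit vector on the sphere (x = cos φ cos λ, y = cos φ sin λ, z = sin φ).
The central angle between the endpoints is δ = arccos(p₁·p₂) ≈ 1.951 rad (111.8°). The total great-circle distance is δ·R ≈ 1.951 × 3440 ≈ 6711 nmi, so the target fraction is f = 3000/6711 ≈ 0.447.
Interpolate at f ≈ 0.447 with slerp weights a = sin((1−f)δ)/sin δ ≈ 0.949, b = sin(fδ)/sin δ ≈ 0.824.
p = a·p₁ + b·p₂ ≈ (-0.185, -0.929, -0.322); φ = arcsin(p_z) ≈ -18.78°, λ = atan2(p_y, p_x) ≈ -101.26°.

≈ (19°S, 101°W)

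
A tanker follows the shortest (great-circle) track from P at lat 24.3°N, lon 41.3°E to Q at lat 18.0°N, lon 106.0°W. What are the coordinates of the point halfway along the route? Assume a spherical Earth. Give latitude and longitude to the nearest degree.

≈ lat 54°N, lon 37°W

The haversine formula gives a central angle δ ≈ 2.217 rad (127.0°) between the endpoints.
Interpolate at f = 1/2 with slerp weights a = sin((1−f)δ)/sin δ ≈ 1.121, b = sin(fδ)/sin δ ≈ 1.121.
p = a·p₁ + b·p₂ ≈ (0.474, -0.351, 0.808); φ = arcsin(p_z) ≈ 53.89°, λ = atan2(p_y, p_x) ≈ -36.50°.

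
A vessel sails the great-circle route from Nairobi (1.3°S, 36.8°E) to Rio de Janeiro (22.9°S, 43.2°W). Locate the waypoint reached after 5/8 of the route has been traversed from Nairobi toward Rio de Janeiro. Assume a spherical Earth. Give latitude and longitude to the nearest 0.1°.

Write both endpoints as unit vectors p₁, p₂ with components (cos φ cos λ, cos φ sin λ, sin φ).
The central angle between the endpoints is δ = arccos(p₁·p₂) ≈ 1.401 rad (80.3°).
Interpolate at f = 5/8 with slerp weights a = sin((1−f)δ)/sin δ ≈ 0.509, b = sin(fδ)/sin δ ≈ 0.779.
p = a·p₁ + b·p₂ ≈ (0.931, -0.187, -0.315); φ = arcsin(p_z) ≈ -18.35°, λ = atan2(p_y, p_x) ≈ -11.34°.

≈ 18.3°S, 11.3°W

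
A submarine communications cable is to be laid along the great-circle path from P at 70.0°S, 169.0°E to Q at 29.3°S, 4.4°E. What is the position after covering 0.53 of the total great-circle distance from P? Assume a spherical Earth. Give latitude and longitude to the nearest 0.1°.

≈ 66.6°S, 12.6°E

Convert each endpoint to a unit vector on the sphere (x = cos φ cos λ, y = cos φ sin λ, z = sin φ).
The central angle between the endpoints is δ = arccos(p₁·p₂) ≈ 1.398 rad (80.1°).
Interpolate at f = 0.53 with slerp weights a = sin((1−f)δ)/sin δ ≈ 0.620, b = sin(fδ)/sin δ ≈ 0.685.
p = a·p₁ + b·p₂ ≈ (0.388, 0.086, -0.918); φ = arcsin(p_z) ≈ -66.61°, λ = atan2(p_y, p_x) ≈ 12.55°.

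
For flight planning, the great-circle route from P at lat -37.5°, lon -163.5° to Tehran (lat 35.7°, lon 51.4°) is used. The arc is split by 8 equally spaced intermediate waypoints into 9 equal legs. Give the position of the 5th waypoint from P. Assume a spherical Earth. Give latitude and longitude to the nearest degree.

The haversine formula gives a central angle δ ≈ 2.654 rad (152.1°) between the endpoints.
Interpolate at f = 5/9 with slerp weights a = sin((1−f)δ)/sin δ ≈ 1.975, b = sin(fδ)/sin δ ≈ 2.126.
p = a·p₁ + b·p₂ ≈ (-0.425, 0.904, 0.039); φ = arcsin(p_z) ≈ 2.21°, λ = atan2(p_y, p_x) ≈ 115.17°.

≈ lat 2°, lon 115°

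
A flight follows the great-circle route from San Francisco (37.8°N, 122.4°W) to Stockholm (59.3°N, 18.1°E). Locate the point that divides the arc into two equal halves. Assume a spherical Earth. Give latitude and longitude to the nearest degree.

≈ (71°N, 83°W)

The haversine formula gives a central angle δ ≈ 1.353 rad (77.5°) between the endpoints.
Interpolate at f = 1/2 with slerp weights a = sin((1−f)δ)/sin δ ≈ 0.641, b = sin(fδ)/sin δ ≈ 0.641.
p = a·p₁ + b·p₂ ≈ (0.040, -0.326, 0.944); φ = arcsin(p_z) ≈ 70.82°, λ = atan2(p_y, p_x) ≈ -83.06°.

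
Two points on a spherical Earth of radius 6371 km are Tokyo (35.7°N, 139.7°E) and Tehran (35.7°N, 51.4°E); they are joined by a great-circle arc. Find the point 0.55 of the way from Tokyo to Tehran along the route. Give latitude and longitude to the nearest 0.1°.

≈ 44.9°N, 90.7°E

From cos δ = sin φ₁ sin φ₂ + cos φ₁ cos φ₂ cos Δλ, the central angle is δ ≈ 1.202 rad (68.9°).
Interpolate at f = 0.55 with slerp weights a = sin((1−f)δ)/sin δ ≈ 0.552, b = sin(fδ)/sin δ ≈ 0.658.
p = a·p₁ + b·p₂ ≈ (-0.008, 0.708, 0.706); φ = arcsin(p_z) ≈ 44.94°, λ = atan2(p_y, p_x) ≈ 90.68°.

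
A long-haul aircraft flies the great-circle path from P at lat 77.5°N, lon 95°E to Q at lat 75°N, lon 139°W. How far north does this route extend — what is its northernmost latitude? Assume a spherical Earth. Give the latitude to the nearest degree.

The great circle lies in the plane with unit normal n̂ = (p₁ × p₂)/|p₁ × p₂|.
Here n̂_z ≈ +0.109; the vertex latitude is φ_max = arccos|n̂_z| ≈ 83.7°.

≈ 84°N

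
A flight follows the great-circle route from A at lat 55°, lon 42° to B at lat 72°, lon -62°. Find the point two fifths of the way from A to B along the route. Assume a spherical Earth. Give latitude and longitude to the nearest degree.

The haversine formula gives a central angle δ ≈ 0.743 rad (42.6°) between the endpoints.
Interpolate at f = 2/5 with slerp weights a = sin((1−f)δ)/sin δ ≈ 0.637, b = sin(fδ)/sin δ ≈ 0.433.
p = a·p₁ + b·p₂ ≈ (0.335, 0.127, 0.934); φ = arcsin(p_z) ≈ 69.05°, λ = atan2(p_y, p_x) ≈ 20.72°.

≈ lat 69°, lon 21°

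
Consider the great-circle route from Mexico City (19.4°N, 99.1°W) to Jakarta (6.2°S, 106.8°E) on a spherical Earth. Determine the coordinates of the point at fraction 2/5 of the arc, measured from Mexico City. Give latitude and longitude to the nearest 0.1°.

≈ (30.0°N, 165.7°W)

Convert each endpoint to a unit vector on the sphere (x = cos φ cos λ, y = cos φ sin λ, z = sin φ).
The central angle between the endpoints is δ = arccos(p₁·p₂) ≈ 2.645 rad (151.6°).
Interpolate at f = 2/5 with slerp weights a = sin((1−f)δ)/sin δ ≈ 2.100, b = sin(fδ)/sin δ ≈ 1.830.
p = a·p₁ + b·p₂ ≈ (-0.839, -0.214, 0.500); φ = arcsin(p_z) ≈ 29.99°, λ = atan2(p_y, p_x) ≈ -165.70°.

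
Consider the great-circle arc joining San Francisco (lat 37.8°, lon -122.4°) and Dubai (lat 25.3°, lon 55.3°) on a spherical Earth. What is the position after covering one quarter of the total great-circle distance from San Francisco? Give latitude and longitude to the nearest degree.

≈ lat 67°, lon -119°

The haversine formula gives a central angle δ ≈ 2.040 rad (116.9°) between the endpoints.
Interpolate at f = 1/4 with slerp weights a = sin((1−f)δ)/sin δ ≈ 1.120, b = sin(fδ)/sin δ ≈ 0.547.
p = a·p₁ + b·p₂ ≈ (-0.193, -0.341, 0.920); φ = arcsin(p_z) ≈ 66.97°, λ = atan2(p_y, p_x) ≈ -119.49°.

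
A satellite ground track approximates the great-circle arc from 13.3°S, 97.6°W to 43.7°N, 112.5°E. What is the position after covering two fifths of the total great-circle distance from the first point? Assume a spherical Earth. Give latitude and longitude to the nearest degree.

≈ 32°N, 131°W

Write both endpoints as unit vectors p₁, p₂ with components (cos φ cos λ, cos φ sin λ, sin φ).
The central angle between the endpoints is δ = arccos(p₁·p₂) ≈ 2.446 rad (140.1°).
Interpolate at f = 2/5 with slerp weights a = sin((1−f)δ)/sin δ ≈ 1.552, b = sin(fδ)/sin δ ≈ 1.294.
p = a·p₁ + b·p₂ ≈ (-0.558, -0.633, 0.537); φ = arcsin(p_z) ≈ 32.50°, λ = atan2(p_y, p_x) ≈ -131.41°.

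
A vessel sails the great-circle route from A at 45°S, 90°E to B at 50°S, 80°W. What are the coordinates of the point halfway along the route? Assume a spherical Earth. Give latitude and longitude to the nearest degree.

The haversine formula gives a central angle δ ≈ 1.477 rad (84.6°) between the endpoints.
Interpolate at f = 1/2 with slerp weights a = sin((1−f)δ)/sin δ ≈ 0.676, b = sin(fδ)/sin δ ≈ 0.676.
p = a·p₁ + b·p₂ ≈ (0.075, 0.050, -0.996); φ = arcsin(p_z) ≈ -84.80°, λ = atan2(p_y, p_x) ≈ 33.57°.

≈ 85°S, 34°E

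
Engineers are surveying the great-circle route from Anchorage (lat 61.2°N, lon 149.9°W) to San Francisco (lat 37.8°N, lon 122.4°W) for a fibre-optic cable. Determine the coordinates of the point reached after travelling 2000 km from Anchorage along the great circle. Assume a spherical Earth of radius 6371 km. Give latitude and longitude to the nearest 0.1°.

≈ lat 47.4°N, lon 129.8°W

Write both endpoints as unit vectors p₁, p₂ with components (cos φ cos λ, cos φ sin λ, sin φ).
The central angle between the endpoints is δ = arccos(p₁·p₂) ≈ 0.506 rad (29.0°). The total great-circle distance is δ·R ≈ 0.506 × 6371 ≈ 3223 km, so the target fraction is f = 2000/3223 ≈ 0.621.
Interpolate at f ≈ 0.621 with slerp weights a = sin((1−f)δ)/sin δ ≈ 0.394, b = sin(fδ)/sin δ ≈ 0.637.
p = a·p₁ + b·p₂ ≈ (-0.434, -0.520, 0.736); φ = arcsin(p_z) ≈ 47.36°, λ = atan2(p_y, p_x) ≈ -129.83°.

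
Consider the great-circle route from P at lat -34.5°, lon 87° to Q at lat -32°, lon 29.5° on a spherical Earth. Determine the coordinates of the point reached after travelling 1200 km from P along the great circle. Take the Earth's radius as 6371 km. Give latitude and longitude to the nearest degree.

≈ lat -36°, lon 74°

The haversine formula gives a central angle δ ≈ 0.829 rad (47.5°) between the endpoints. The total great-circle distance is δ·R ≈ 0.829 × 6371 ≈ 5281 km, so the target fraction is f = 1200/5281 ≈ 0.227.
Interpolate at f ≈ 0.227 with slerp weights a = sin((1−f)δ)/sin δ ≈ 0.811, b = sin(fδ)/sin δ ≈ 0.254.
p = a·p₁ + b·p₂ ≈ (0.222, 0.773, -0.594); φ = arcsin(p_z) ≈ -36.43°, λ = atan2(p_y, p_x) ≈ 73.95°.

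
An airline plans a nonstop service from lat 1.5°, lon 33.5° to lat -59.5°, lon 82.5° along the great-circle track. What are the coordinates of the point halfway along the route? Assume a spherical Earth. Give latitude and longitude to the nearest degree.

≈ lat -31°, lon 50°

Convert each endpoint to a unit vector on the sphere (x = cos φ cos λ, y = cos φ sin λ, z = sin φ).
The central angle between the endpoints is δ = arccos(p₁·p₂) ≈ 1.255 rad (71.9°).
Interpolate at f = 1/2 with slerp weights a = sin((1−f)δ)/sin δ ≈ 0.618, b = sin(fδ)/sin δ ≈ 0.618.
p = a·p₁ + b·p₂ ≈ (0.556, 0.652, -0.516); φ = arcsin(p_z) ≈ -31.07°, λ = atan2(p_y, p_x) ≈ 49.54°.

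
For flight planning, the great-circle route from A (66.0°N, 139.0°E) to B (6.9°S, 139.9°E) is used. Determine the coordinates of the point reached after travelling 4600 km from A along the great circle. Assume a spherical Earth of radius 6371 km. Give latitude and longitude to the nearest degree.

≈ (25°N, 140°E)

Convert each endpoint to a unit vector on the sphere (x = cos φ cos λ, y = cos φ sin λ, z = sin φ).
The central angle between the endpoints is δ = arccos(p₁·p₂) ≈ 1.272 rad (72.9°). The total great-circle distance is δ·R ≈ 1.272 × 6371 ≈ 8106 km, so the target fraction is f = 4600/8106 ≈ 0.567.
Interpolate at f ≈ 0.567 with slerp weights a = sin((1−f)δ)/sin δ ≈ 0.547, b = sin(fδ)/sin δ ≈ 0.691.
p = a·p₁ + b·p₂ ≈ (-0.693, 0.588, 0.417); φ = arcsin(p_z) ≈ 24.63°, λ = atan2(p_y, p_x) ≈ 139.68°.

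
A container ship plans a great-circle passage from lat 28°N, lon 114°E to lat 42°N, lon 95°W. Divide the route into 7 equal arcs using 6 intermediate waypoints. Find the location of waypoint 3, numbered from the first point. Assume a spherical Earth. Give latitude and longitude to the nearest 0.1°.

≈ lat 65.7°N, lon 153.9°E

Convert each endpoint to a unit vector on the sphere (x = cos φ cos λ, y = cos φ sin λ, z = sin φ).
The central angle between the endpoints is δ = arccos(p₁·p₂) ≈ 1.834 rad (105.1°).
Interpolate at f = 3/7 with slerp weights a = sin((1−f)δ)/sin δ ≈ 0.897, b = sin(fδ)/sin δ ≈ 0.733.
p = a·p₁ + b·p₂ ≈ (-0.370, 0.181, 0.911); φ = arcsin(p_z) ≈ 65.69°, λ = atan2(p_y, p_x) ≈ 153.87°.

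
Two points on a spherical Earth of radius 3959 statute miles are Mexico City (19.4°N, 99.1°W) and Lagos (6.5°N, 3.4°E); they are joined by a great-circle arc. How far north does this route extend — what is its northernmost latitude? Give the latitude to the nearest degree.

≈ 22°N

The great circle lies in the plane with unit normal n̂ = (p₁ × p₂)/|p₁ × p₂|.
Here n̂_z ≈ +0.928; the vertex latitude is φ_max = arccos|n̂_z| ≈ 21.9°.
Check via Clairaut: cos φ_max = |cos φ₁| · sin C = cos(19.4°)·sin(79.6°) ≈ 0.928, again giving ≈ 21.9°.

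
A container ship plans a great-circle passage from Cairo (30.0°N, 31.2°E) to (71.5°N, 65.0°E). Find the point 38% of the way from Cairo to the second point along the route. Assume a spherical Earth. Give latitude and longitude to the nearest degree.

The haversine formula gives a central angle δ ≈ 0.792 rad (45.4°) between the endpoints.
Interpolate at f = 0.38 with slerp weights a = sin((1−f)δ)/sin δ ≈ 0.662, b = sin(fδ)/sin δ ≈ 0.416.
p = a·p₁ + b·p₂ ≈ (0.547, 0.417, 0.726); φ = arcsin(p_z) ≈ 46.57°, λ = atan2(p_y, p_x) ≈ 37.34°.

≈ (47°N, 37°E)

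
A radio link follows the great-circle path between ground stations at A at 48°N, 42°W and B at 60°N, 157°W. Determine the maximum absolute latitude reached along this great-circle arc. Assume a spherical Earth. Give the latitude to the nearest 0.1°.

The great circle lies in the plane with unit normal n̂ = (p₁ × p₂)/|p₁ × p₂|.
Here n̂_z ≈ -0.351; the vertex latitude is φ_max = arccos|n̂_z| ≈ 69.5°.
Check via Clairaut: cos φ_max = |cos φ₁| · sin C = cos(48.0°)·sin(31.6°) ≈ 0.351, again giving ≈ 69.5°.

≈ 69.5°N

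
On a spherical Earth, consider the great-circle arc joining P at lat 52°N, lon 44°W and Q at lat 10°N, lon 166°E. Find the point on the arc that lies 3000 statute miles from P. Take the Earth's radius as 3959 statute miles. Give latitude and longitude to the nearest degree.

The haversine formula gives a central angle δ ≈ 1.970 rad (112.8°) between the endpoints. The total great-circle distance is δ·R ≈ 1.970 × 3959 ≈ 7797 mi, so the target fraction is f = 3000/7797 ≈ 0.385.
Interpolate at f ≈ 0.385 with slerp weights a = sin((1−f)δ)/sin δ ≈ 1.016, b = sin(fδ)/sin δ ≈ 0.746.
p = a·p₁ + b·p₂ ≈ (-0.263, -0.257, 0.930); φ = arcsin(p_z) ≈ 68.45°, λ = atan2(p_y, p_x) ≈ -135.65°.

≈ lat 68°N, lon 136°W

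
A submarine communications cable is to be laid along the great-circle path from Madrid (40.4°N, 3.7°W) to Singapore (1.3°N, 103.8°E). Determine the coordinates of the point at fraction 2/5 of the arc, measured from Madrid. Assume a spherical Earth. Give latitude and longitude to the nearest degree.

≈ (37°N, 49°E)

Write both endpoints as unit vectors p₁, p₂ with components (cos φ cos λ, cos φ sin λ, sin φ).
The central angle between the endpoints is δ = arccos(p₁·p₂) ≈ 1.787 rad (102.4°).
Interpolate at f = 2/5 with slerp weights a = sin((1−f)δ)/sin δ ≈ 0.899, b = sin(fδ)/sin δ ≈ 0.671.
p = a·p₁ + b·p₂ ≈ (0.523, 0.607, 0.598); φ = arcsin(p_z) ≈ 36.72°, λ = atan2(p_y, p_x) ≈ 49.25°.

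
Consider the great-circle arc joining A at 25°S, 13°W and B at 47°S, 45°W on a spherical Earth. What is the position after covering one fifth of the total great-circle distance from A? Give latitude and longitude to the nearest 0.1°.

≈ 30.0°S, 18.1°W

From cos δ = sin φ₁ sin φ₂ + cos φ₁ cos φ₂ cos Δλ, the central angle is δ ≈ 0.586 rad (33.6°).
Interpolate at f = 1/5 with slerp weights a = sin((1−f)δ)/sin δ ≈ 0.817, b = sin(fδ)/sin δ ≈ 0.211.
p = a·p₁ + b·p₂ ≈ (0.823, -0.269, -0.500); φ = arcsin(p_z) ≈ -29.99°, λ = atan2(p_y, p_x) ≈ -18.06°.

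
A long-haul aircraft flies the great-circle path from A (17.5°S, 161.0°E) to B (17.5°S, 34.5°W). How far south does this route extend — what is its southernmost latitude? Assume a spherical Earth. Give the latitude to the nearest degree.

The great circle lies in the plane with unit normal n̂ = (p₁ × p₂)/|p₁ × p₂|.
Here n̂_z ≈ +0.393; the vertex latitude is φ_max = arccos|n̂_z| ≈ 66.8°.

≈ 67°S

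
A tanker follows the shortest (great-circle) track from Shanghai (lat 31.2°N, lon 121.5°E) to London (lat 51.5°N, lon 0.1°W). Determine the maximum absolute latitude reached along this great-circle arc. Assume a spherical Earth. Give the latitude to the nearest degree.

≈ 63°N

The great circle lies in the plane with unit normal n̂ = (p₁ × p₂)/|p₁ × p₂|.
Here n̂_z ≈ -0.457; the vertex latitude is φ_max = arccos|n̂_z| ≈ 62.8°.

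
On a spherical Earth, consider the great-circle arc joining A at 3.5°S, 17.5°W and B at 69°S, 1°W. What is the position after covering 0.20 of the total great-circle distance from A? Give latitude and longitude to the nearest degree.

≈ 17°S, 16°W

From cos δ = sin φ₁ sin φ₂ + cos φ₁ cos φ₂ cos Δλ, the central angle is δ ≈ 1.159 rad (66.4°).
Interpolate at f = 0.20 with slerp weights a = sin((1−f)δ)/sin δ ≈ 0.873, b = sin(fδ)/sin δ ≈ 0.251.
p = a·p₁ + b·p₂ ≈ (0.921, -0.264, -0.287); φ = arcsin(p_z) ≈ -16.70°, λ = atan2(p_y, p_x) ≈ -15.97°.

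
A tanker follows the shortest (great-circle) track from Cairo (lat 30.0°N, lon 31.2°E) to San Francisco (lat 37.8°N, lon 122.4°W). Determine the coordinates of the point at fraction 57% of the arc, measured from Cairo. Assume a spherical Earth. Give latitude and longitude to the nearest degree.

Convert each endpoint to a unit vector on the sphere (x = cos φ cos λ, y = cos φ sin λ, z = sin φ).
The central angle between the endpoints is δ = arccos(p₁·p₂) ≈ 1.882 rad (107.8°).
Interpolate at f = 0.57 with slerp weights a = sin((1−f)δ)/sin δ ≈ 0.760, b = sin(fδ)/sin δ ≈ 0.923.
p = a·p₁ + b·p₂ ≈ (0.173, -0.275, 0.946); φ = arcsin(p_z) ≈ 71.08°, λ = atan2(p_y, p_x) ≈ -57.86°.

≈ lat 71°N, lon 58°W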